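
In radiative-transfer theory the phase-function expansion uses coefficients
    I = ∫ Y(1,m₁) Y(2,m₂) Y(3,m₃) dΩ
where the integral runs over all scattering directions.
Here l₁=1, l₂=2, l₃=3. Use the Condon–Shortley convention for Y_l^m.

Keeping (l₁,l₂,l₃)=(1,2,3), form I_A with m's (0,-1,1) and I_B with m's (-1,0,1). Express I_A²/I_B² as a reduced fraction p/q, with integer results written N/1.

Shared (l₁,l₂,l₃)=(1,2,3): N and (l;000)² cancel in I_A²/I_B².
A: Δ = 0!·2!·4!/7! = 1/105; Racah Σ t=0..0: t=0:+1/6 = 1/6; ⇒ 3j(1 2 3; 0 -1 1)² = 8/105, sgn +1
B: Δ = 0!·2!·4!/7! = 1/105; Racah Σ t=0..0: t=0:+1/8 = 1/8; ⇒ 3j(1 2 3; -1 0 1)² = 2/35, sgn +1
I_A²/I_B² = (8/105)/(2/35) = 4/3

4/3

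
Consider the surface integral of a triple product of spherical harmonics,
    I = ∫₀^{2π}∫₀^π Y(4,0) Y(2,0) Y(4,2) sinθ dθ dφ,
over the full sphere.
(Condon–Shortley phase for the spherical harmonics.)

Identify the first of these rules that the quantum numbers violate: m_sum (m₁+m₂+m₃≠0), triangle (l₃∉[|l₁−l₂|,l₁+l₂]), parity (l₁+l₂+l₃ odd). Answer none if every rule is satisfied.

Σmᵢ = 2  ✗
l₃∈[|l₁−l₂|,l₁+l₂]=[2,6], have l₃=4
Σlᵢ = 10 ⇒ even

m_sum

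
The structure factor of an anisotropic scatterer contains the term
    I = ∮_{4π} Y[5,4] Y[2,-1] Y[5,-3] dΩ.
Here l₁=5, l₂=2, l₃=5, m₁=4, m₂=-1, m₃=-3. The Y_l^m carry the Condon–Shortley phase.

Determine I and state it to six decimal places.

Checks pass: Σm=0; 12 even; l₃=5∈[3,7].
(2·5+1)(2·2+1)(2·5+1) = 605
Δ: 2! 8! 2! / 13! → 1/38610
sum: t=0:+1/2880 t=1:−1/576 t=2:+1/2880 = -1/960
3j²(5 2 5; 0 0 0) = Δ·Π!·Σ² = 10/429  (sign +1)
sum: t=0:+1/10080 t=1:−1/80640 = 1/11520
3j²(5 2 5; 4 -1 -3) = Δ·Π!·Σ² = 49/1430  (sign +1)
combine: 4πI² = 605·10/429·49/1430 = 245/507
take √, sign +1: I = 0.19609844

0.196098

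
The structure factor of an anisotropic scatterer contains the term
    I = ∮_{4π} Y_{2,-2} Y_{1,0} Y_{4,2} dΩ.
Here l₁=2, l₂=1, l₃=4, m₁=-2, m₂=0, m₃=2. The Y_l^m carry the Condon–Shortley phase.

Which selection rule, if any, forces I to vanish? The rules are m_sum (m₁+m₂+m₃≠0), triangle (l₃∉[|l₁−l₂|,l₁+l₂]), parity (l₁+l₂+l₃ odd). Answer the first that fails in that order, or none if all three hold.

azimuthal sum: -2 + 0 + 2 = 0  ✓
1 ≤ 4 ≤ 3 (triangle on l)  ✗
L = 2 + 1 + 4 = 7 (odd)

triangle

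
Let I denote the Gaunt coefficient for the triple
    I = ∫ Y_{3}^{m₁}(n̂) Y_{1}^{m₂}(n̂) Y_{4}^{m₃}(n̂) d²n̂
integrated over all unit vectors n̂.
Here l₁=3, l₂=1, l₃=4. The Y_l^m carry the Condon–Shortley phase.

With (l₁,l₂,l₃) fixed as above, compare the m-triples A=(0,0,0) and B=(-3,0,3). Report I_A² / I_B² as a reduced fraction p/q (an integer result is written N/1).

16/7

l's match ⇒ only the (l;m) 3-j factors differ between A and B.
A: triangle coeff Δ(3,1,4) = 1/252; Σ_t [0,0]: t=0:+1/36 = 1/36; (3j)²=4/63 [(3 1 4; 0 0 0)], sign=+1
B: triangle coeff Δ(3,1,4) = 1/252; Σ_t [0,0]: t=0:+1/720 = 1/720; (3j)²=1/36 [(3 1 4; -3 0 3)], sign=-1
I_A²/I_B² = (4/63)/(1/36) = 16/7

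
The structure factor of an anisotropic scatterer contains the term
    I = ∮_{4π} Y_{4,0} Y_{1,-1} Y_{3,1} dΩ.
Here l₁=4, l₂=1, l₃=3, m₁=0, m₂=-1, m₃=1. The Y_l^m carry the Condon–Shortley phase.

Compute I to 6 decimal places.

0.150786

Checks pass: Σm=0; 8 even; l₃=3∈[3,5].
(2·4+1)(2·1+1)(2·3+1) = 189
Δ: 2! 6! 0! / 9! → 1/252
sum: t=1:−1/36 = -1/36
3j²(4 1 3; 0 0 0) = Δ·Π!·Σ² = 4/63  (sign +1)
sum: t=0:+1/96 = 1/96
3j²(4 1 3; 0 -1 1) = Δ·Π!·Σ² = 1/42  (sign +1)
combine: 4πI² = 189·4/63·1/42 = 2/7
take √, sign +1: I = 0.15078601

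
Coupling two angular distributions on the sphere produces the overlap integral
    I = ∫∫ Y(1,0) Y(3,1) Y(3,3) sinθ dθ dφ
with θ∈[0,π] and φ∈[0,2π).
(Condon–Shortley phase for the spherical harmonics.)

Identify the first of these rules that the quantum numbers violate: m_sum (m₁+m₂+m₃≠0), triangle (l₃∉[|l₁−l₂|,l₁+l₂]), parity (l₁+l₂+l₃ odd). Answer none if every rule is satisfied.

azimuthal sum: 0 + 1 + 3 = 4  ✗
2 ≤ 3 ≤ 4 (triangle on l)
L = 1 + 3 + 3 = 7 (odd)

m_sum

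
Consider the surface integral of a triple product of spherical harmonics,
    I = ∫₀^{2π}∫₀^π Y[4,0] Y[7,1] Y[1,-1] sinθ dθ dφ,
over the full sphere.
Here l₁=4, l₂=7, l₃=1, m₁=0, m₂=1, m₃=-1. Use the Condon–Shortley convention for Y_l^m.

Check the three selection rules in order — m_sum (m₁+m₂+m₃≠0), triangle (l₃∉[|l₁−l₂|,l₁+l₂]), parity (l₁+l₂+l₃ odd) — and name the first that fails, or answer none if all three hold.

triangle

Σmᵢ = 0  ✓
l₃∈[|l₁−l₂|,l₁+l₂]=[3,11], have l₃=1  ✗
Σlᵢ = 12 ⇒ even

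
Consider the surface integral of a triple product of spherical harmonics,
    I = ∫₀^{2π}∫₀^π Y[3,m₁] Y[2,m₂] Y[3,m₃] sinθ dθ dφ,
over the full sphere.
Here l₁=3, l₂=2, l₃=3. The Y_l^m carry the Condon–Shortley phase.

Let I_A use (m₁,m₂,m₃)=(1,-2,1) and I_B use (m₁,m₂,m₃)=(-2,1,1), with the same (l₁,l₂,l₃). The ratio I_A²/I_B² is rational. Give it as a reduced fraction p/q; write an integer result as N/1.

Shared (l₁,l₂,l₃)=(3,2,3): N and (l;000)² cancel in I_A²/I_B².
A: Δ = 2!·4!·2!/9! = 1/3780; Racah Σ t=0..0: t=0:+1/16 = 1/16; ⇒ 3j(3 2 3; 1 -2 1)² = 2/35, sgn +1
B: Δ = 2!·4!·2!/9! = 1/3780; Racah Σ t=1..2: t=1:−1/48 t=2:+1/12 = 1/16; ⇒ 3j(3 2 3; -2 1 1)² = 1/28, sgn +1
I_A²/I_B² = (2/35)/(1/28) = 8/5

8/5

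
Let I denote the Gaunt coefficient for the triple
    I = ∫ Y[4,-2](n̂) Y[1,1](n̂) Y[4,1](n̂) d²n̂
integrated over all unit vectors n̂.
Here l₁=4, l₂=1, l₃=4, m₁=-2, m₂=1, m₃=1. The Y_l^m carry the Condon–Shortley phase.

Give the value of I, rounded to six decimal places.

0.000000

Σlᵢ=9 odd — θ-integrand is odd under cosθ→−cosθ; I=0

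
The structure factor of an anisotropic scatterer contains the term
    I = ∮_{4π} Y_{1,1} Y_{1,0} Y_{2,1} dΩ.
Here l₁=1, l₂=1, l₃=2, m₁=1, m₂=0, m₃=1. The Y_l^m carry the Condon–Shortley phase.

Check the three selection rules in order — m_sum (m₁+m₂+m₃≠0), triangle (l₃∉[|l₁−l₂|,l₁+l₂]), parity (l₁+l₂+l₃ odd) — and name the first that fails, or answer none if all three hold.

azimuthal sum: 1 + 0 + 1 = 2  ✗
0 ≤ 2 ≤ 2 (triangle on l)
L = 1 + 1 + 2 = 4 (even)

m_sum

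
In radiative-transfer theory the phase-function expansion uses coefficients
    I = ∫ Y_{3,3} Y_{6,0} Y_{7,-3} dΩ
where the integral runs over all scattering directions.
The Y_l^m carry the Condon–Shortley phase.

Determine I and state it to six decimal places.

m-sum 0 ✓  L=16 even ✓  3≤7≤9 ✓
Π(2lᵢ+1) = 7×13×15 = 1365
triangle coeff Δ(3,6,7) = 1/2042040
Σ_t [0,2]: t=0:+1/207360 t=1:−1/57600 t=2:+1/207360 = -1/129600
(3j)²=168/12155 [(3 6 7; 0 0 0)], sign=+1
Σ_t [0,0]: t=0:+1/829440 = 1/829440
(3j)²=225/9724 [(3 6 7; 3 0 -3)], sign=+1
⇒ 4πI² = 198450/454597
I = (+1)√(198450/454597/(4π)) = 0.18638345

0.186383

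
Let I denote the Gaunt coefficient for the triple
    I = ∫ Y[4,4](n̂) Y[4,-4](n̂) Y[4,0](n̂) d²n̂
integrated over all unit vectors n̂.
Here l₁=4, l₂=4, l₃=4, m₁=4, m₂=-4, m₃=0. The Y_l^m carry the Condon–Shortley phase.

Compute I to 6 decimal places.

m-sum 0 ✓  L=12 even ✓  0≤4≤8 ✓
Π(2lᵢ+1) = 9×9×9 = 729
triangle coeff Δ(4,4,4) = 1/450450
Σ_t [0,4]: t=0:+1/13824 t=1:−1/216 t=2:+1/64 t=3:−1/216 t=4:+1/13824 = 5/768
(3j)²=18/1001 [(4 4 4; 0 0 0)], sign=+1
Σ_t [0,0]: t=0:+1/13824 = 1/13824
(3j)²=14/1287 [(4 4 4; 4 -4 0)], sign=+1
⇒ 4πI² = 2916/20449
I = (+1)√(2916/20449/(4π)) = 0.10652531

0.106525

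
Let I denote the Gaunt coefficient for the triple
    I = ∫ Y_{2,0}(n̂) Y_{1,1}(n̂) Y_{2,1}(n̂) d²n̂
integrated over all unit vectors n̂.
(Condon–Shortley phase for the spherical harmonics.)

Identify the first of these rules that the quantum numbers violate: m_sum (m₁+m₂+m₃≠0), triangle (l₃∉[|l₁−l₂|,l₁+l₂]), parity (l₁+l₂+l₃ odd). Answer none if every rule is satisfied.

azimuthal sum: 0 + 1 + 1 = 2  ✗
1 ≤ 2 ≤ 3 (triangle on l)
L = 2 + 1 + 2 = 5 (odd)

m_sum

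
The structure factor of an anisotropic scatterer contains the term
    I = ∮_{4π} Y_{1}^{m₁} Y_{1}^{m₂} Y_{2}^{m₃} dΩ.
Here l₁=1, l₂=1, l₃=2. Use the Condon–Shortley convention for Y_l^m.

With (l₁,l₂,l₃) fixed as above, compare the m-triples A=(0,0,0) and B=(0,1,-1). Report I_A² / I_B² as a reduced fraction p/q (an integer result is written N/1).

4/3

Shared (l₁,l₂,l₃)=(1,1,2): N and (l;000)² cancel in I_A²/I_B².
A: Δ = 0!·2!·2!/5! = 1/30; Racah Σ t=0..0: t=0:+1/1 = 1/1; ⇒ 3j(1 1 2; 0 0 0)² = 2/15, sgn +1
B: Δ = 0!·2!·2!/5! = 1/30; Racah Σ t=0..0: t=0:+1/2 = 1/2; ⇒ 3j(1 1 2; 0 1 -1)² = 1/10, sgn -1
I_A²/I_B² = (2/15)/(1/10) = 4/3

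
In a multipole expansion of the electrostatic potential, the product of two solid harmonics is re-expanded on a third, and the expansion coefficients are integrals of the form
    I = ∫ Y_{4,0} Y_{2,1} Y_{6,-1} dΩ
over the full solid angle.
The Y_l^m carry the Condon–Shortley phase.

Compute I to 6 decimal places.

-0.210395

Checks pass: Σm=0; 12 even; l₃=6∈[2,6].
(2·4+1)(2·2+1)(2·6+1) = 585
Δ: 0! 8! 4! / 13! → 1/6435
sum: t=0:+1/2304 = 1/2304
3j²(4 2 6; 0 0 0) = Δ·Π!·Σ² = 5/143  (sign +1)
sum: t=0:+1/3456 = 1/3456
3j²(4 2 6; 0 1 -1) = Δ·Π!·Σ² = 35/1287  (sign -1)
combine: 4πI² = 585·5/143·35/1287 = 875/1573
take √, sign -1: I = -0.21039467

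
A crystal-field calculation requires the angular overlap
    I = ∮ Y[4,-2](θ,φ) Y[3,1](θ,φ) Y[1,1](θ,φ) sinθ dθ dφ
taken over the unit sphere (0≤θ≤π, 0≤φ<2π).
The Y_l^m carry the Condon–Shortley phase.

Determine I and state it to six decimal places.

0.238414

Checks pass: Σm=0; 8 even; l₃=1∈[1,7].
(2·4+1)(2·3+1)(2·1+1) = 189
Δ: 6! 2! 0! / 9! → 1/252
sum: t=3:−1/36 = -1/36
3j²(4 3 1; 0 0 0) = Δ·Π!·Σ² = 4/63  (sign +1)
sum: t=4:+1/96 = 1/96
3j²(4 3 1; -2 1 1) = Δ·Π!·Σ² = 5/84  (sign +1)
combine: 4πI² = 189·4/63·5/84 = 5/7
take √, sign +1: I = 0.23841361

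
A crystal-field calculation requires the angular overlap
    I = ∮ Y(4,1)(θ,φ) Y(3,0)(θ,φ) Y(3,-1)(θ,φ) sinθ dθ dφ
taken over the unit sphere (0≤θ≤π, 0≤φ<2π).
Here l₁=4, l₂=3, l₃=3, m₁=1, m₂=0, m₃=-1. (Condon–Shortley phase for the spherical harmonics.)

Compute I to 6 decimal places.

-0.099323

Checks pass: Σm=0; 10 even; l₃=3∈[1,7].
(2·4+1)(2·3+1)(2·3+1) = 441
Δ: 4! 4! 2! / 11! → 1/34650
sum: t=1:−1/72 t=2:+1/16 t=3:−1/72 = 5/144
3j²(4 3 3; 0 0 0) = Δ·Π!·Σ² = 2/77  (sign -1)
sum: t=1:−1/48 t=2:+1/24 t=3:−1/288 = 5/288
3j²(4 3 3; 1 0 -1) = Δ·Π!·Σ² = 5/462  (sign +1)
combine: 4πI² = 441·2/77·5/462 = 15/121
take √, sign -1: I = -0.09932258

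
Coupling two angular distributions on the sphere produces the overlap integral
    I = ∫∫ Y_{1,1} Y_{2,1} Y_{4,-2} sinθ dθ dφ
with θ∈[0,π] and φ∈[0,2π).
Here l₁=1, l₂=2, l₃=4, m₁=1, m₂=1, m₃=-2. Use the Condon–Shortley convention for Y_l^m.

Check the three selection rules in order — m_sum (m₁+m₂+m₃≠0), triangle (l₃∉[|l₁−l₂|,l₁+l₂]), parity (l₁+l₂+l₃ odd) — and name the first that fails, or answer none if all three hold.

triangle

Σmᵢ = 0  ✓
l₃∈[|l₁−l₂|,l₁+l₂]=[1,3], have l₃=4  ✗
Σlᵢ = 7 ⇒ odd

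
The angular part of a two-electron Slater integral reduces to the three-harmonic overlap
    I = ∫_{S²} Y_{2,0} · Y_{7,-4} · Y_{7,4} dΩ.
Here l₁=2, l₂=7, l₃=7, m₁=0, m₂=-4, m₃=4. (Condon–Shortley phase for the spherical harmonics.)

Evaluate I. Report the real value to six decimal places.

Checks pass: Σm=0; 16 even; l₃=7∈[5,9].
(2·2+1)(2·7+1)(2·7+1) = 1125
Δ: 2! 2! 12! / 17! → 1/185640
sum: t=0:+1/2419200 t=1:−1/518400 t=2:+1/2419200 = -1/907200
3j²(2 7 7; 0 0 0) = Δ·Π!·Σ² = 56/3315  (sign +1)
sum: t=0:+1/8709120 t=1:−1/7257600 t=2:+1/159667200 = -1/59875200
3j²(2 7 7; 0 -4 4) = Δ·Π!·Σ² = 8/23205  (sign +1)
combine: 4πI² = 1125·56/3315·8/23205 = 320/48841
take √, sign +1: I = 0.02283378

0.022834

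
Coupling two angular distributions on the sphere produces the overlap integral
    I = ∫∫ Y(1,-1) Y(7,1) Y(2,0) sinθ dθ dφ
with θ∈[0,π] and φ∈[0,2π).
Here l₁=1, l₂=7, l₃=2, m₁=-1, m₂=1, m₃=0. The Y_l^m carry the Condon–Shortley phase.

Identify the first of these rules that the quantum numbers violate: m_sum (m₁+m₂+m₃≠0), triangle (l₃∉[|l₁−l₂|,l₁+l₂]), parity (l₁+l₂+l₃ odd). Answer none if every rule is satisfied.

azimuthal sum: -1 + 1 + 0 = 0  ✓
6 ≤ 2 ≤ 8 (triangle on l)  ✗
L = 1 + 7 + 2 = 10 (even)

triangle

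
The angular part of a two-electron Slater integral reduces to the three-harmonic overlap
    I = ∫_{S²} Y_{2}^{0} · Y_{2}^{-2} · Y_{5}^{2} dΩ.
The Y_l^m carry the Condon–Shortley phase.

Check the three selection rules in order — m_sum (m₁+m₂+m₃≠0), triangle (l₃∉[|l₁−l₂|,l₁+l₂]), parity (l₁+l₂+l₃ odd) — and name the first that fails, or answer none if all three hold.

triangle

m₁+m₂+m₃ = 0 − 2 + 2 = 0  ✓
triangle: |2−2|=0 ≤ l₃=5 ≤ 2+2=4  ✗
parity: l₁+l₂+l₃ = 9 is odd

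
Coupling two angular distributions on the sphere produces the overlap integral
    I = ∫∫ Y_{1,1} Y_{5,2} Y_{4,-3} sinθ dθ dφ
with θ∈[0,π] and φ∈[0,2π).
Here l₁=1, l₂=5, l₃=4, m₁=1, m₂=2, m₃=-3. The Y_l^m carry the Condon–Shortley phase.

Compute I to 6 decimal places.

Rules hold: Σm=0, L=10 even, 4≤4≤6.
N = 3·11·9 = 297
Δ = 2!·0!·8!/11! = 1/495
Racah Σ t=1..1: t=1:−1/576 = -1/576
⇒ 3j(1 5 4; 0 0 0)² = 5/99, sgn -1
Racah Σ t=0..0: t=0:+1/10080 = 1/10080
⇒ 3j(1 5 4; 1 2 -3)² = 1/165, sgn -1
4πI² = N·(3j₀)²·(3jₘ)² = 1/11
I = +1·√(0.0909091/4π) = 0.08505478

0.085055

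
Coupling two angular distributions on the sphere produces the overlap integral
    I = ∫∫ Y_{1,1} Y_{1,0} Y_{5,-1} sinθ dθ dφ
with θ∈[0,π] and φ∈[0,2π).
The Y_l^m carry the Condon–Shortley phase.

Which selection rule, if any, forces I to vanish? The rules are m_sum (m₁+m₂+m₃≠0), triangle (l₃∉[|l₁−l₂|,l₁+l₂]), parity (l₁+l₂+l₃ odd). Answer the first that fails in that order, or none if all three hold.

azimuthal sum: 1 + 0 − 1 = 0  ✓
0 ≤ 5 ≤ 2 (triangle on l)  ✗
L = 1 + 1 + 5 = 7 (odd)

triangle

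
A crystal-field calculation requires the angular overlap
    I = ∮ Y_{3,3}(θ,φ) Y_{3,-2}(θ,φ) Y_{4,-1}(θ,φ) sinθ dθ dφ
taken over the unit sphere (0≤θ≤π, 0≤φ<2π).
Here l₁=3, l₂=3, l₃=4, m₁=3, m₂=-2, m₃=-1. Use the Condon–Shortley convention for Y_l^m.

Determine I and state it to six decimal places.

Checks pass: Σm=0; 10 even; l₃=4∈[0,6].
(2·3+1)(2·3+1)(2·4+1) = 441
Δ: 2! 4! 4! / 11! → 1/34650
sum: t=0:+1/72 t=1:−1/16 t=2:+1/72 = -5/144
3j²(3 3 4; 0 0 0) = Δ·Π!·Σ² = 2/77  (sign -1)
sum: t=0:+1/288 = 1/288
3j²(3 3 4; 3 -2 -1) = Δ·Π!·Σ² = 5/231  (sign -1)
combine: 4πI² = 441·2/77·5/231 = 30/121
take √, sign +1: I = 0.14046335

0.140463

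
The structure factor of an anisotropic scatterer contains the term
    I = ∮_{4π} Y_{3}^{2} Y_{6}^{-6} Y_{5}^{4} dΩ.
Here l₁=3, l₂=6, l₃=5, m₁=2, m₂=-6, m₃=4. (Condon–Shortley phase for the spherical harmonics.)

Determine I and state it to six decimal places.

Checks pass: Σm=0; 14 even; l₃=5∈[3,9].
(2·3+1)(2·6+1)(2·5+1) = 1001
Δ: 4! 2! 8! / 15! → 1/675675
sum: t=1:−1/8640 t=2:+1/2304 t=3:−1/8640 = 7/34560
3j²(3 6 5; 0 0 0) = Δ·Π!·Σ² = 7/429  (sign -1)
sum: t=0:+1/967680 = 1/967680
3j²(3 6 5; 2 -6 4) = Δ·Π!·Σ² = 3/91  (sign -1)
combine: 4πI² = 1001·7/429·3/91 = 7/13
take √, sign +1: I = 0.20700098

0.207001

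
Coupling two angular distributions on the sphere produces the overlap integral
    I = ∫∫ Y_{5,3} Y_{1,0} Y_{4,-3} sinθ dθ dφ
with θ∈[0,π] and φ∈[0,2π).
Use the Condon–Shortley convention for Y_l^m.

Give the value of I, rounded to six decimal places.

-0.196426

m-sum 0 ✓  L=10 even ✓  4≤4≤6 ✓
Π(2lᵢ+1) = 11×3×9 = 297
triangle coeff Δ(5,1,4) = 1/495
Σ_t [1,1]: t=1:−1/576 = -1/576
(3j)²=5/99 [(5 1 4; 0 0 0)], sign=-1
Σ_t [1,1]: t=1:−1/5040 = -1/5040
(3j)²=16/495 [(5 1 4; 3 0 -3)], sign=+1
⇒ 4πI² = 16/33
I = (-1)√(16/33/(4π)) = -0.19642560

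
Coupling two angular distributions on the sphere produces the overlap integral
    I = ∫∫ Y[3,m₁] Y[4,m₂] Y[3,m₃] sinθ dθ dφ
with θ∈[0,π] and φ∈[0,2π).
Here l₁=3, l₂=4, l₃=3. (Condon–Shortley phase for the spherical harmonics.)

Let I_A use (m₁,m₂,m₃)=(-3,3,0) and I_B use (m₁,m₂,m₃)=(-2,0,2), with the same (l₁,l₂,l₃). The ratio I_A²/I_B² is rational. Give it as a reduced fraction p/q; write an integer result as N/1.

Shared (l₁,l₂,l₃)=(3,4,3): N and (l;000)² cancel in I_A²/I_B².
A: Δ = 4!·2!·4!/11! = 1/34650; Racah Σ t=4..4: t=4:+1/288 = 1/288; ⇒ 3j(3 4 3; -3 3 0)² = 1/22, sgn -1
B: Δ = 4!·2!·4!/11! = 1/34650; Racah Σ t=3..4: t=3:−1/72 t=4:+1/576 = -7/576; ⇒ 3j(3 4 3; -2 0 2)² = 7/198, sgn +1
I_A²/I_B² = (1/22)/(7/198) = 9/7

9/7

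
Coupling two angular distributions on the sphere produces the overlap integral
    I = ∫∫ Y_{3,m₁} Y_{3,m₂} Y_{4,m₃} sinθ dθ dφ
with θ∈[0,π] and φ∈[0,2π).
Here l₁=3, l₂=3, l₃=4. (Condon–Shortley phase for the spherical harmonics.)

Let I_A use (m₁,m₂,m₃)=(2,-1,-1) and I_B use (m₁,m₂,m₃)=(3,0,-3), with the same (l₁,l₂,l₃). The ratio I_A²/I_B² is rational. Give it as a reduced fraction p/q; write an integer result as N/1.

l's match ⇒ only the (l;m) 3-j factors differ between A and B.
A: triangle coeff Δ(3,3,4) = 1/34650; Σ_t [0,1]: t=0:+1/48 t=1:−1/144 = 1/72; (3j)²=16/693 [(3 3 4; 2 -1 -1)], sign=-1
B: triangle coeff Δ(3,3,4) = 1/34650; Σ_t [0,0]: t=0:+1/288 = 1/288; (3j)²=1/22 [(3 3 4; 3 0 -3)], sign=-1
I_A²/I_B² = (16/693)/(1/22) = 32/63

32/63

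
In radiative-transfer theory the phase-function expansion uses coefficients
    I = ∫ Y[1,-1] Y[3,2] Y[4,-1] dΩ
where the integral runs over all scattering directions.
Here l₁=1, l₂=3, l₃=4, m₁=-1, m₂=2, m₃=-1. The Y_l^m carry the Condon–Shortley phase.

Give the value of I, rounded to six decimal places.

Checks pass: Σm=0; 8 even; l₃=4∈[2,4].
(2·1+1)(2·3+1)(2·4+1) = 189
Δ: 0! 2! 6! / 9! → 1/252
sum: t=0:+1/36 = 1/36
3j²(1 3 4; 0 0 0) = Δ·Π!·Σ² = 4/63  (sign +1)
sum: t=0:+1/240 = 1/240
3j²(1 3 4; -1 2 -1) = Δ·Π!·Σ² = 1/84  (sign -1)
combine: 4πI² = 189·4/63·1/84 = 1/7
take √, sign -1: I = -0.10662181

-0.106622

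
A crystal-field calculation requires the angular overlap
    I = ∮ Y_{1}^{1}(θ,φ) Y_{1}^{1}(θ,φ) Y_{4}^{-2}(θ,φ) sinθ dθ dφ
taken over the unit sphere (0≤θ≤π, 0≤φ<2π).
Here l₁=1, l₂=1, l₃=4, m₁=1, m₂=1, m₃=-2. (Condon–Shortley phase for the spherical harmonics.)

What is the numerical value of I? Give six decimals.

l₃=4 ∉ [0,2] — triangle fails ⇒ I = 0

0.000000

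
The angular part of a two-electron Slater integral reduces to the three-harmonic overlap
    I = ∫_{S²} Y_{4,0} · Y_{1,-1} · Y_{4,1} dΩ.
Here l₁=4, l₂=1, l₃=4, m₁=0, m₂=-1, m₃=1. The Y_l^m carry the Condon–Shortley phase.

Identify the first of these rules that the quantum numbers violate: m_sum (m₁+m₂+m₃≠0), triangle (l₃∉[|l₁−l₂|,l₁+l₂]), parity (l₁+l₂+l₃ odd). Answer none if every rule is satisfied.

Σmᵢ = 0  ✓
l₃∈[|l₁−l₂|,l₁+l₂]=[3,5], have l₃=4  ✓
Σlᵢ = 9 ⇒ odd  ✗

parity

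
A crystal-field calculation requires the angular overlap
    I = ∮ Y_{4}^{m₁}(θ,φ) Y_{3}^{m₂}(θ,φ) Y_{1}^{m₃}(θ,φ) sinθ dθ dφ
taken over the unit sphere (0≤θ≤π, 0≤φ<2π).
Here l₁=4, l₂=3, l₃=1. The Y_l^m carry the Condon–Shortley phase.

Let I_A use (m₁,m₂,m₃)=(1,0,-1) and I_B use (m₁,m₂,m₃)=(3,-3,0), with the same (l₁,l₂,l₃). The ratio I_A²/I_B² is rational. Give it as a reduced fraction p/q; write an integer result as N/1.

l's match ⇒ only the (l;m) 3-j factors differ between A and B.
A: triangle coeff Δ(4,3,1) = 1/252; Σ_t [3,3]: t=3:−1/72 = -1/72; (3j)²=5/126 [(4 3 1; 1 0 -1)], sign=-1
B: triangle coeff Δ(4,3,1) = 1/252; Σ_t [0,0]: t=0:+1/720 = 1/720; (3j)²=1/36 [(4 3 1; 3 -3 0)], sign=-1
I_A²/I_B² = (5/126)/(1/36) = 10/7

10/7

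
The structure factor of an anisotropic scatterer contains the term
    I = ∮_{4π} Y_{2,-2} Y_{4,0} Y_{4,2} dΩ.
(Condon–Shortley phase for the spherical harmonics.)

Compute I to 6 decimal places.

m-sum 0 ✓  L=10 even ✓  2≤4≤6 ✓
Π(2lᵢ+1) = 5×9×9 = 405
triangle coeff Δ(2,4,4) = 1/13860
Σ_t [0,2]: t=0:+1/192 t=1:−1/36 t=2:+1/192 = -5/288
(3j)²=20/693 [(2 4 4; 0 0 0)], sign=-1
Σ_t [2,2]: t=2:+1/192 = 1/192
(3j)²=3/77 [(2 4 4; -2 0 2)], sign=+1
⇒ 4πI² = 2700/5929
I = (-1)√(2700/5929/(4π)) = -0.19036462

-0.190365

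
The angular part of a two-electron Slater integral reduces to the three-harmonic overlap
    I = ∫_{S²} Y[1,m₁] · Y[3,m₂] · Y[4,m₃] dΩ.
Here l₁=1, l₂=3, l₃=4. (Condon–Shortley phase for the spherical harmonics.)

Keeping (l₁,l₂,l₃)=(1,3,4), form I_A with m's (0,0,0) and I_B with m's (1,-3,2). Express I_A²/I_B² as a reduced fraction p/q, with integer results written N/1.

l's match ⇒ only the (l;m) 3-j factors differ between A and B.
A: triangle coeff Δ(1,3,4) = 1/252; Σ_t [0,0]: t=0:+1/36 = 1/36; (3j)²=4/63 [(1 3 4; 0 0 0)], sign=+1
B: triangle coeff Δ(1,3,4) = 1/252; Σ_t [0,0]: t=0:+1/1440 = 1/1440; (3j)²=1/252 [(1 3 4; 1 -3 2)], sign=+1
I_A²/I_B² = (4/63)/(1/252) = 16/1

16/1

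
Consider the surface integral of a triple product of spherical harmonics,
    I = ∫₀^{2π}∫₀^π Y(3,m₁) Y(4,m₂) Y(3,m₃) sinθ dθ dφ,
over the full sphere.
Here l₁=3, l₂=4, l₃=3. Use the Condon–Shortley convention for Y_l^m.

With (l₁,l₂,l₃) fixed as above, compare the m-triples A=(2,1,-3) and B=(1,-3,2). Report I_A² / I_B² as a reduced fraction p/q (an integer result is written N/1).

l's match ⇒ only the (l;m) 3-j factors differ between A and B.
A: triangle coeff Δ(3,4,3) = 1/34650; Σ_t [1,1]: t=1:−1/288 = -1/288; (3j)²=5/231 [(3 4 3; 2 1 -3)], sign=-1
B: triangle coeff Δ(3,4,3) = 1/34650; Σ_t [0,1]: t=0:+1/288 t=1:−1/144 = -1/288; (3j)²=1/99 [(3 4 3; 1 -3 2)], sign=+1
I_A²/I_B² = (5/231)/(1/99) = 15/7

15/7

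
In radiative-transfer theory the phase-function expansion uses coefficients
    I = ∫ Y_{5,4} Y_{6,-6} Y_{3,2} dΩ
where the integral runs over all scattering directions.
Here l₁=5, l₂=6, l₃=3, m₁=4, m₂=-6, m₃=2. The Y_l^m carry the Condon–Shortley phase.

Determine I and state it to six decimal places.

m-sum 0 ✓  L=14 even ✓  1≤3≤11 ✓
Π(2lᵢ+1) = 11×13×7 = 1001
triangle coeff Δ(5,6,3) = 1/675675
Σ_t [3,5]: t=3:−1/8640 t=4:+1/2304 t=5:−1/8640 = 7/34560
(3j)²=7/429 [(5 6 3; 0 0 0)], sign=-1
Σ_t [0,0]: t=0:+1/967680 = 1/967680
(3j)²=3/91 [(5 6 3; 4 -6 2)], sign=-1
⇒ 4πI² = 7/13
I = (+1)√(7/13/(4π)) = 0.20700098

0.207001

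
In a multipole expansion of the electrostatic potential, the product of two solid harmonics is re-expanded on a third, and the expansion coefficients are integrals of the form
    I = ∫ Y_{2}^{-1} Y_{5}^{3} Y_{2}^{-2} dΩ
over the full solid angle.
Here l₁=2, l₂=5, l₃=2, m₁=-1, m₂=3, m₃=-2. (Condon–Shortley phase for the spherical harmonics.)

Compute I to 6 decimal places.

|2−5|≤2≤2+5 violated ⇒ I = 0

0.000000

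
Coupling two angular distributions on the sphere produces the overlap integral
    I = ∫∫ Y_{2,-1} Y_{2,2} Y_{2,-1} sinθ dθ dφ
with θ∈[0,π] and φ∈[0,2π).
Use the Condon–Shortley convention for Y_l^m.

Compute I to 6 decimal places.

Checks pass: Σm=0; 6 even; l₃=2∈[0,4].
(2·2+1)(2·2+1)(2·2+1) = 125
Δ: 2! 2! 2! / 7! → 1/630
sum: t=0:+1/8 t=1:−1/1 t=2:+1/8 = -3/4
3j²(2 2 2; 0 0 0) = Δ·Π!·Σ² = 2/35  (sign -1)
sum: t=2:+1/4 = 1/4
3j²(2 2 2; -1 2 -1) = Δ·Π!·Σ² = 3/35  (sign -1)
combine: 4πI² = 125·2/35·3/35 = 30/49
take √, sign +1: I = 0.22072812

0.220728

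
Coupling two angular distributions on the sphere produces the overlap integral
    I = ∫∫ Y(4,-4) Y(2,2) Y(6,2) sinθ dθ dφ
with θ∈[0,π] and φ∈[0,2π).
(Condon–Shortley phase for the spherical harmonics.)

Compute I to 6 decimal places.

Checks pass: Σm=0; 12 even; l₃=6∈[2,6].
(2·4+1)(2·2+1)(2·6+1) = 585
Δ: 0! 8! 4! / 13! → 1/6435
sum: t=0:+1/2304 = 1/2304
3j²(4 2 6; 0 0 0) = Δ·Π!·Σ² = 5/143  (sign +1)
sum: t=0:+1/967680 = 1/967680
3j²(4 2 6; -4 2 2) = Δ·Π!·Σ² = 1/6435  (sign +1)
combine: 4πI² = 585·5/143·1/6435 = 5/1573
take √, sign +1: I = 0.01590434

0.015904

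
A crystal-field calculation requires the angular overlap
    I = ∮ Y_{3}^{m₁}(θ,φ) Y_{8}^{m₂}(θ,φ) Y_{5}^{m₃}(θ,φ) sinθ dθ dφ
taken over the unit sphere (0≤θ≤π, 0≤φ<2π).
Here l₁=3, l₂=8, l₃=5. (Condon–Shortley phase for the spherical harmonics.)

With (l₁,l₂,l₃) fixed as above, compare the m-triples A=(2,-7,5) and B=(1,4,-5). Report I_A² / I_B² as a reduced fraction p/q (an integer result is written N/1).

l's match ⇒ only the (l;m) 3-j factors differ between A and B.
A: triangle coeff Δ(3,8,5) = 1/136136; Σ_t [1,1]: t=1:−1/435456000 = -1/435456000; (3j)²=3/136 [(3 8 5; 2 -7 5)], sign=-1
B: triangle coeff Δ(3,8,5) = 1/136136; Σ_t [2,2]: t=2:+1/174182400 = 1/174182400; (3j)²=3/6188 [(3 8 5; 1 4 -5)], sign=+1
I_A²/I_B² = (3/136)/(3/6188) = 91/2

91/2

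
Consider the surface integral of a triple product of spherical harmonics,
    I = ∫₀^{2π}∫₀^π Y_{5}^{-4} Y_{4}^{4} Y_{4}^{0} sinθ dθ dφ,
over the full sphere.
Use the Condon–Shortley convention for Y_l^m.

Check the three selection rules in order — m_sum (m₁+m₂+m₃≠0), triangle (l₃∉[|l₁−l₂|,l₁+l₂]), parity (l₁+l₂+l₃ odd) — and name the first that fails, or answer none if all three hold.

Σmᵢ = 0  ✓
l₃∈[|l₁−l₂|,l₁+l₂]=[1,9], have l₃=4  ✓
Σlᵢ = 13 ⇒ odd  ✗

parity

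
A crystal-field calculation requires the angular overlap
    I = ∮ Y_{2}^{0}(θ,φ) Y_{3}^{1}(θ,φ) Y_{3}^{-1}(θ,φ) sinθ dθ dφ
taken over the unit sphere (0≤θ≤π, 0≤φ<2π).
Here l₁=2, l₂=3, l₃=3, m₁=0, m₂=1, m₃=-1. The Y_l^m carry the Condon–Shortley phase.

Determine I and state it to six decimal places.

-0.126157

Rules hold: Σm=0, L=8 even, 1≤3≤5.
N = 5·7·7 = 245
Δ = 2!·2!·4!/9! = 1/3780
Racah Σ t=0..2: t=0:+1/24 t=1:−1/4 t=2:+1/24 = -1/6
⇒ 3j(2 3 3; 0 0 0)² = 4/105, sgn +1
Racah Σ t=0..2: t=0:+1/96 t=1:−1/6 t=2:+1/16 = -3/32
⇒ 3j(2 3 3; 0 1 -1)² = 3/140, sgn -1
4πI² = N·(3j₀)²·(3jₘ)² = 1/5
I = -1·√(0.2/4π) = -0.12615663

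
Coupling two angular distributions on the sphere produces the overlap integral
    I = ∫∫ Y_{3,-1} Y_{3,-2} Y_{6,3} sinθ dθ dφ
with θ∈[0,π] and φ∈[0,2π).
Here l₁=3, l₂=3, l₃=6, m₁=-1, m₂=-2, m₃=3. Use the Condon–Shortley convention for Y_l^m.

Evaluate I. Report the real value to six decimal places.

-0.230476

Checks pass: Σm=0; 12 even; l₃=6∈[0,6].
(2·3+1)(2·3+1)(2·6+1) = 637
Δ: 0! 6! 6! / 13! → 1/12012
sum: t=0:+1/1296 = 1/1296
3j²(3 3 6; 0 0 0) = Δ·Π!·Σ² = 100/3003  (sign +1)
sum: t=0:+1/5760 = 1/5760
3j²(3 3 6; -1 -2 3) = Δ·Π!·Σ² = 9/286  (sign -1)
combine: 4πI² = 637·100/3003·9/286 = 1050/1573
take √, sign -1: I = -0.23047581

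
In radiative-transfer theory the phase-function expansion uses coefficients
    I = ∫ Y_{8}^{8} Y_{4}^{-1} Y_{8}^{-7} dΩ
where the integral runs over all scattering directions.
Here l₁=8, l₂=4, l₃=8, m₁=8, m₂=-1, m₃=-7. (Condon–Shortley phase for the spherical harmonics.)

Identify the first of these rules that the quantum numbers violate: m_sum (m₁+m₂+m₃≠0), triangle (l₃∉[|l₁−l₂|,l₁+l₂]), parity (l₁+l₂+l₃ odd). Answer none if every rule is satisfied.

azimuthal sum: 8 − 1 − 7 = 0  ✓
4 ≤ 8 ≤ 12 (triangle on l)  ✓
L = 8 + 4 + 8 = 20 (even)  ✓

none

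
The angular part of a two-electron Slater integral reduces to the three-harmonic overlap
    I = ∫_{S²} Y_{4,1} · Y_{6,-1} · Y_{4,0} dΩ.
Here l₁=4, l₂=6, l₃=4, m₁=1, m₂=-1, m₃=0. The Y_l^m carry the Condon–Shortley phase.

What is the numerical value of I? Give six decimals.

Checks pass: Σm=0; 14 even; l₃=4∈[2,10].
(2·4+1)(2·6+1)(2·4+1) = 1053
Δ: 6! 2! 6! / 15! → 1/1261260
sum: t=2:+1/4608 t=3:−1/1296 t=4:+1/4608 = -7/20736
3j²(4 6 4; 0 0 0) = Δ·Π!·Σ² = 20/1287  (sign -1)
sum: t=1:−1/11520 t=2:+1/1728 t=3:−1/3456 = 7/34560
3j²(4 6 4; 1 -1 0) = Δ·Π!·Σ² = 7/858  (sign +1)
combine: 4πI² = 1053·20/1287·7/858 = 210/1573
take √, sign -1: I = -0.10307192

-0.103072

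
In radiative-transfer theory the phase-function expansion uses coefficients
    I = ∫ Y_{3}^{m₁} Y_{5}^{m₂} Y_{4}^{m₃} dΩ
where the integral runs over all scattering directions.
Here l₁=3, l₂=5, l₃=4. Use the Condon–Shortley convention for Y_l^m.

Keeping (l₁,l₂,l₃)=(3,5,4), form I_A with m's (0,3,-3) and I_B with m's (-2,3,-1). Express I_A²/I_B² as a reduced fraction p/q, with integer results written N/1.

42/5

Shared (l₁,l₂,l₃)=(3,5,4): N and (l;000)² cancel in I_A²/I_B².
A: Δ = 4!·2!·6!/13! = 1/180180; Racah Σ t=2..3: t=2:+1/2880 t=3:−1/1440 = -1/2880; ⇒ 3j(3 5 4; 0 3 -3)² = 7/715, sgn +1
B: Δ = 4!·2!·6!/13! = 1/180180; Racah Σ t=3..4: t=3:−1/1440 t=4:+1/1152 = 1/5760; ⇒ 3j(3 5 4; -2 3 -1)² = 1/858, sgn -1
I_A²/I_B² = (7/715)/(1/858) = 42/5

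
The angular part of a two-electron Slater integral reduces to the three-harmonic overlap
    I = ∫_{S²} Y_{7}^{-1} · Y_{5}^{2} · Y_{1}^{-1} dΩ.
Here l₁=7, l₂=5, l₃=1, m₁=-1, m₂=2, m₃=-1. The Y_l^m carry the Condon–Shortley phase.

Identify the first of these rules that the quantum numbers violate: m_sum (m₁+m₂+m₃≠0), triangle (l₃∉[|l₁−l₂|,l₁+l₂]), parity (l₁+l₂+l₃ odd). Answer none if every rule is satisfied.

triangle

m₁+m₂+m₃ = -1 + 2 − 1 = 0  ✓
triangle: |7−5|=2 ≤ l₃=1 ≤ 7+5=12  ✗
parity: l₁+l₂+l₃ = 13 is odd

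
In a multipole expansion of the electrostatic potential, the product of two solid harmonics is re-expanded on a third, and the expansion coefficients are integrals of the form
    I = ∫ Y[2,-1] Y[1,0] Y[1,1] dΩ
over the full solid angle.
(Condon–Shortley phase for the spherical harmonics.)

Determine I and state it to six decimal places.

-0.218510

Rules hold: Σm=0, L=4 even, 1≤1≤3.
N = 5·3·3 = 45
Δ = 2!·2!·0!/5! = 1/30
Racah Σ t=1..1: t=1:−1/1 = -1/1
⇒ 3j(2 1 1; 0 0 0)² = 2/15, sgn +1
Racah Σ t=1..1: t=1:−1/2 = -1/2
⇒ 3j(2 1 1; -1 0 1)² = 1/10, sgn -1
4πI² = N·(3j₀)²·(3jₘ)² = 3/5
I = -1·√(0.6/4π) = -0.21850969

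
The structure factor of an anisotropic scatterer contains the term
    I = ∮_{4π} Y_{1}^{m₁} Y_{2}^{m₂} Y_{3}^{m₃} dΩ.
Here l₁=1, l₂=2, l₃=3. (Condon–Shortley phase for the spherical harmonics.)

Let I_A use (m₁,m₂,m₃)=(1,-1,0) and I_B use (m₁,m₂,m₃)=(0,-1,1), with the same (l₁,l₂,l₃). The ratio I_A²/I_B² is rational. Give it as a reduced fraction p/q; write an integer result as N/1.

Shared (l₁,l₂,l₃)=(1,2,3): N and (l;000)² cancel in I_A²/I_B².
A: Δ = 0!·2!·4!/7! = 1/105; Racah Σ t=0..0: t=0:+1/12 = 1/12; ⇒ 3j(1 2 3; 1 -1 0)² = 1/35, sgn -1
B: Δ = 0!·2!·4!/7! = 1/105; Racah Σ t=0..0: t=0:+1/6 = 1/6; ⇒ 3j(1 2 3; 0 -1 1)² = 8/105, sgn +1
I_A²/I_B² = (1/35)/(8/105) = 3/8

3/8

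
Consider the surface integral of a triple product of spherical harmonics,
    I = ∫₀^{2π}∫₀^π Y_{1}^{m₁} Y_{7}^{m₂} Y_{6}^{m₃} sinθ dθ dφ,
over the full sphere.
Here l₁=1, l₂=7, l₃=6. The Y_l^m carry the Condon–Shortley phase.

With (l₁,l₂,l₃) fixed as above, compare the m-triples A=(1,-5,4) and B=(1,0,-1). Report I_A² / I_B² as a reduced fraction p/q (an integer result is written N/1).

22/7

Same 1,7,6: normalisation and zero-m 3j drop out of the ratio.
A: Δ: 2! 0! 12! / 15! → 1/1365; sum: t=0:+1/14515200 = 1/14515200; 3j²(1 7 6; 1 -5 4) = Δ·Π!·Σ² = 22/455  (sign +1)
B: Δ: 2! 0! 12! / 15! → 1/1365; sum: t=0:+1/1209600 = 1/1209600; 3j²(1 7 6; 1 0 -1) = Δ·Π!·Σ² = 1/65  (sign -1)
I_A²/I_B² = (22/455)/(1/65) = 22/7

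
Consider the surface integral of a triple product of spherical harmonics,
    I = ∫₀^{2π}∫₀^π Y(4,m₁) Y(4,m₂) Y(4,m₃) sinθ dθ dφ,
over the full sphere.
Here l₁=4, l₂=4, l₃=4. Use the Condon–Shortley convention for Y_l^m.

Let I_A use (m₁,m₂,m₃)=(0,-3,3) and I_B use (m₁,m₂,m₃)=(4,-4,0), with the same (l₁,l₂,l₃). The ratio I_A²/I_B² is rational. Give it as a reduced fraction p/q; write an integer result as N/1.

l's match ⇒ only the (l;m) 3-j factors differ between A and B.
A: triangle coeff Δ(4,4,4) = 1/450450; Σ_t [0,1]: t=0:+1/3456 t=1:−1/864 = -1/1152; (3j)²=7/286 [(4 4 4; 0 -3 3)], sign=+1
B: triangle coeff Δ(4,4,4) = 1/450450; Σ_t [0,0]: t=0:+1/13824 = 1/13824; (3j)²=14/1287 [(4 4 4; 4 -4 0)], sign=+1
I_A²/I_B² = (7/286)/(14/1287) = 9/4

9/4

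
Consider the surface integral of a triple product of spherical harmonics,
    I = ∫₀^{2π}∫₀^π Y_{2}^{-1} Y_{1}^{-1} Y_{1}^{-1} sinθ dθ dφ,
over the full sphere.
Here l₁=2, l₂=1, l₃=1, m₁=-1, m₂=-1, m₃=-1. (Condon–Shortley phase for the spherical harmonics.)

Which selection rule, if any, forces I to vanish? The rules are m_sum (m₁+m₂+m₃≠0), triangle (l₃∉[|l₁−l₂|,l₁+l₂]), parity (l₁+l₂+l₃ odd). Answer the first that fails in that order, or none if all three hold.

m_sum

m₁+m₂+m₃ = -1 − 1 − 1 = -3  ✗
triangle: |2−1|=1 ≤ l₃=1 ≤ 2+1=3
parity: l₁+l₂+l₃ = 4 is even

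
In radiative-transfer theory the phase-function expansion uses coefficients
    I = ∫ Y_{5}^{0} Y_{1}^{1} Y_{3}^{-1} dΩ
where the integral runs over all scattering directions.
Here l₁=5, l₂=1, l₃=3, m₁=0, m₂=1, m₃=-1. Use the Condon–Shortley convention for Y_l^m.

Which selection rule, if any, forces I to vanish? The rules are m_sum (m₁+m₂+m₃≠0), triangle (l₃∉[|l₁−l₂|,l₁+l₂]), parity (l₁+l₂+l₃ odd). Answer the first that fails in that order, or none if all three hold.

Σmᵢ = 0  ✓
l₃∈[|l₁−l₂|,l₁+l₂]=[4,6], have l₃=3  ✗
Σlᵢ = 9 ⇒ odd

triangle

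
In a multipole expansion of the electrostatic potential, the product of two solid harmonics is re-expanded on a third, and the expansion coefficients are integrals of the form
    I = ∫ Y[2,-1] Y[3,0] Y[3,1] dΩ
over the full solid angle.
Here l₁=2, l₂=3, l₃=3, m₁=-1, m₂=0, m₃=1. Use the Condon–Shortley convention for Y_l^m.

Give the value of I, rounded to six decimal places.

-0.059471

Checks pass: Σm=0; 8 even; l₃=3∈[1,5].
(2·2+1)(2·3+1)(2·3+1) = 245
Δ: 2! 2! 4! / 9! → 1/3780
sum: t=0:+1/24 t=1:−1/4 t=2:+1/24 = -1/6
3j²(2 3 3; 0 0 0) = Δ·Π!·Σ² = 4/105  (sign +1)
sum: t=1:−1/8 t=2:+1/12 = -1/24
3j²(2 3 3; -1 0 1) = Δ·Π!·Σ² = 1/210  (sign -1)
combine: 4πI² = 245·4/105·1/210 = 2/45
take √, sign -1: I = -0.05947080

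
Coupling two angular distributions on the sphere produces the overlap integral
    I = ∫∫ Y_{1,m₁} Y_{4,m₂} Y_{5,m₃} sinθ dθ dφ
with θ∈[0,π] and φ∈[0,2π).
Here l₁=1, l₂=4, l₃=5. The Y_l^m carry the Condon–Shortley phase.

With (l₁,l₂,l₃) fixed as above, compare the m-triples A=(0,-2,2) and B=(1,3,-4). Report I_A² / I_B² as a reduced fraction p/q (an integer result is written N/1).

l's match ⇒ only the (l;m) 3-j factors differ between A and B.
A: triangle coeff Δ(1,4,5) = 1/495; Σ_t [0,0]: t=0:+1/1440 = 1/1440; (3j)²=7/165 [(1 4 5; 0 -2 2)], sign=-1
B: triangle coeff Δ(1,4,5) = 1/495; Σ_t [0,0]: t=0:+1/10080 = 1/10080; (3j)²=4/55 [(1 4 5; 1 3 -4)], sign=-1
I_A²/I_B² = (7/165)/(4/55) = 7/12

7/12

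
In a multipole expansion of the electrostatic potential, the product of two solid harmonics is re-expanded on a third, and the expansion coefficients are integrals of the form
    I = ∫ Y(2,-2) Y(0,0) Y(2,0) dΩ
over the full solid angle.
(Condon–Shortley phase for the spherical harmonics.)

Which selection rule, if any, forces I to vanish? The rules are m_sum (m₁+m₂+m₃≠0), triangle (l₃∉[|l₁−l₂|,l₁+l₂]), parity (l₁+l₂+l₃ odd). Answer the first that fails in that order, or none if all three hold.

azimuthal sum: -2 + 0 + 0 = -2  ✗
2 ≤ 2 ≤ 2 (triangle on l)
L = 2 + 0 + 2 = 4 (even)

m_sum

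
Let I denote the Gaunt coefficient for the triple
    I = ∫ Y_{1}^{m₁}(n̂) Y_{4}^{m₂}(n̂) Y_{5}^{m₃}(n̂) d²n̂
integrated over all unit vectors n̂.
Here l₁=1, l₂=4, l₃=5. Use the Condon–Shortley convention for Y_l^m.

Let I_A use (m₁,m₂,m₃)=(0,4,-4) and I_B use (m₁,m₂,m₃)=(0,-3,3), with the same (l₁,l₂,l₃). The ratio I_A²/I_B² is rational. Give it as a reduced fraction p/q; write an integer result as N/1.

9/16

Shared (l₁,l₂,l₃)=(1,4,5): N and (l;000)² cancel in I_A²/I_B².
A: Δ = 0!·2!·8!/11! = 1/495; Racah Σ t=0..0: t=0:+1/40320 = 1/40320; ⇒ 3j(1 4 5; 0 4 -4)² = 1/55, sgn -1
B: Δ = 0!·2!·8!/11! = 1/495; Racah Σ t=0..0: t=0:+1/5040 = 1/5040; ⇒ 3j(1 4 5; 0 -3 3)² = 16/495, sgn +1
I_A²/I_B² = (1/55)/(16/495) = 9/16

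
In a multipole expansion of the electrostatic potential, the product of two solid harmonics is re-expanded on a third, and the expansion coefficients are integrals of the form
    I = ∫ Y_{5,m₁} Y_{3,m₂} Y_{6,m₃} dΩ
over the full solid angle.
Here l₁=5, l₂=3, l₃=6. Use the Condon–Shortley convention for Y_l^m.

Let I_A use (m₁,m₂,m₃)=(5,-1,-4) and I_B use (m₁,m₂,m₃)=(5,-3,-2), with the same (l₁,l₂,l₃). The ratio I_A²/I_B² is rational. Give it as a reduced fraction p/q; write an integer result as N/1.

Same 5,3,6: normalisation and zero-m 3j drop out of the ratio.
A: Δ: 2! 8! 4! / 15! → 1/675675; sum: t=0:+1/322560 = 1/322560; 3j²(5 3 6; 5 -1 -4) = Δ·Π!·Σ² = 18/1001  (sign +1)
B: Δ: 2! 8! 4! / 15! → 1/675675; sum: t=0:+1/1935360 = 1/1935360; 3j²(5 3 6; 5 -3 -2) = Δ·Π!·Σ² = 1/1001  (sign +1)
I_A²/I_B² = (18/1001)/(1/1001) = 18/1

18/1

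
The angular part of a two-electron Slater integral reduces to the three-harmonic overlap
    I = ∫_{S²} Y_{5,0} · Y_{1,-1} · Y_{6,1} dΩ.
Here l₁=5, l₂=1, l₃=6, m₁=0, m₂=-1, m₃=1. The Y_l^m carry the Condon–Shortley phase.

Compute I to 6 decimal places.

m-sum 0 ✓  L=12 even ✓  4≤6≤6 ✓
Π(2lᵢ+1) = 11×3×13 = 429
triangle coeff Δ(5,1,6) = 1/858
Σ_t [0,0]: t=0:+1/14400 = 1/14400
(3j)²=6/143 [(5 1 6; 0 0 0)], sign=+1
Σ_t [0,0]: t=0:+1/28800 = 1/28800
(3j)²=7/286 [(5 1 6; 0 -1 1)], sign=-1
⇒ 4πI² = 63/143
I = (-1)√(63/143/(4π)) = -0.18723944

-0.187239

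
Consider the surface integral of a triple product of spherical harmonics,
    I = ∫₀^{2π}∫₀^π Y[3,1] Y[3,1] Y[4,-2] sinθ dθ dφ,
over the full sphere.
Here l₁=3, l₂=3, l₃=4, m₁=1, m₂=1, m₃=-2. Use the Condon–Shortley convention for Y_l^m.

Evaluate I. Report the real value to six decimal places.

Checks pass: Σm=0; 10 even; l₃=4∈[0,6].
(2·3+1)(2·3+1)(2·4+1) = 441
Δ: 2! 4! 4! / 11! → 1/34650
sum: t=0:+1/72 t=1:−1/16 t=2:+1/72 = -5/144
3j²(3 3 4; 0 0 0) = Δ·Π!·Σ² = 2/77  (sign -1)
sum: t=0:+1/192 t=1:−1/36 t=2:+1/192 = -5/288
3j²(3 3 4; 1 1 -2) = Δ·Π!·Σ² = 20/693  (sign -1)
combine: 4πI² = 441·2/77·20/693 = 40/121
take √, sign +1: I = 0.16219310

0.162193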